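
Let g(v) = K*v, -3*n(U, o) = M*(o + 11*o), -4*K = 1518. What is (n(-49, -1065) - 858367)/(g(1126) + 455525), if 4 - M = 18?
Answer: -21349/656 ≈ -32.544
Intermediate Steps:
K = -759/2 (K = -1/4*1518 = -759/2 ≈ -379.50)
M = -14 (M = 4 - 1*18 = 4 - 18 = -14)
n(U, o) = 56*o (n(U, o) = -(-14)*(o + 11*o)/3 = -(-14)*12*o/3 = -(-56)*o = 56*o)
g(v) = -759*v/2
(n(-49, -1065) - 858367)/(g(1126) + 455525) = (56*(-1065) - 858367)/(-759/2*1126 + 455525) = (-59640 - 858367)/(-427317 + 455525) = -918007/28208 = -918007*1/28208 = -21349/656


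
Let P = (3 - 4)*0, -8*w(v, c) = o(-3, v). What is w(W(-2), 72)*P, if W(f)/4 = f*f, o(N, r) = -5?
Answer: 0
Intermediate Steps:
W(f) = 4*f² (W(f) = 4*(f*f) = 4*f²)
w(v, c) = 5/8 (w(v, c) = -⅛*(-5) = 5/8)
P = 0 (P = -1*0 = 0)
w(W(-2), 72)*P = (5/8)*0 = 0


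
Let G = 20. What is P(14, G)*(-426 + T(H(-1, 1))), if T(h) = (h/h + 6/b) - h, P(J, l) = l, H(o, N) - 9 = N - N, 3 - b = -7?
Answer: -8668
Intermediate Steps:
b = 10 (b = 3 - 1*(-7) = 3 + 7 = 10)
H(o, N) = 9 (H(o, N) = 9 + (N - N) = 9 + 0 = 9)
T(h) = 8/5 - h (T(h) = (h/h + 6/10) - h = (1 + 6*(1/10)) - h = (1 + 3/5) - h = 8/5 - h)
P(14, G)*(-426 + T(H(-1, 1))) = 20*(-426 + (8/5 - 1*9)) = 20*(-426 + (8/5 - 9)) = 20*(-426 - 37/5) = 20*(-2167/5) = -8668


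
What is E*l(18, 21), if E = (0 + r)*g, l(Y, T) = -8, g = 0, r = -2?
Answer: 0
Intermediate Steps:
E = 0 (E = (0 - 2)*0 = -2*0 = 0)
E*l(18, 21) = 0*(-8) = 0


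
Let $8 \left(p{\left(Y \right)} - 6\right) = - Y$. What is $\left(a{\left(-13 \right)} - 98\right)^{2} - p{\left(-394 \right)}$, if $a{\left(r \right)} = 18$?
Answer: $\frac{25379}{4} \approx 6344.8$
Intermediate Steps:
$p{\left(Y \right)} = 6 - \frac{Y}{8}$ ($p{\left(Y \right)} = 6 + \frac{\left(-1\right) Y}{8} = 6 - \frac{Y}{8}$)
$\left(a{\left(-13 \right)} - 98\right)^{2} - p{\left(-394 \right)} = \left(18 - 98\right)^{2} - \left(6 - - \frac{197}{4}\right) = \left(-80\right)^{2} - \left(6 + \frac{197}{4}\right) = 6400 - \frac{221}{4} = \frac{25379}{4}$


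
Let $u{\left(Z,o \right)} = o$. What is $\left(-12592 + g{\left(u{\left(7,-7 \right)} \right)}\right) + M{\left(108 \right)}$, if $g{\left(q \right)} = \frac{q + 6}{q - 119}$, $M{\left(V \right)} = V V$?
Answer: $- \frac{116927}{126} \approx -927.99$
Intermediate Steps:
$M{\left(V \right)} = V^{2}$
$g{\left(q \right)} = \frac{6 + q}{-119 + q}$
$\left(-12592 + g{\left(u{\left(7,-7 \right)} \right)}\right) + M{\left(108 \right)} = \left(-12592 + \frac{6 - 7}{-119 - 7}\right) + 108^{2} = \left(-12592 + \frac{1}{-126} \left(-1\right)\right) + 11664 = \left(-12592 - - \frac{1}{126}\right) + 11664 = \left(-12592 + \frac{1}{126}\right) + 11664 = - \frac{1586591}{126} + 11664 = - \frac{116927}{126}$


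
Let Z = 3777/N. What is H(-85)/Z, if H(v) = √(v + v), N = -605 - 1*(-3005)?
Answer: 800*I*√170/1259 ≈ 8.2849*I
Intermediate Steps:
N = 2400 (N = -605 + 3005 = 2400)
Z = 1259/800 (Z = 3777/2400 = 3777*(1/2400) = 1259/800 ≈ 1.5737)
H(v) = √2*√v (H(v) = √(2*v) = √2*√v)
H(-85)/Z = (√2*√(-85))/(1259/800) = (√2*(I*√85))*(800/1259) = (I*√170)*(800/1259) = 800*I*√170/1259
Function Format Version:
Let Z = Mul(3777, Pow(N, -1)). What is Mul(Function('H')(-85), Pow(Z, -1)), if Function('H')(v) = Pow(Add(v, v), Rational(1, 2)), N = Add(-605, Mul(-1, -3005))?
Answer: Mul(Rational(800, 1259), I, Pow(170, Rational(1, 2))) ≈ Mul(8.2849, I)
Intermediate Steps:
N = 2400 (N = Add(-605, 3005) = 2400)
Z = Rational(1259, 800) (Z = Mul(3777, Pow(2400, -1)) = Mul(3777, Rational(1, 2400)) = Rational(1259, 800) ≈ 1.5737)
Function('H')(v) = Mul(Pow(2, Rational(1, 2)), Pow(v, Rational(1, 2))) (Function('H')(v) = Pow(Mul(2, v), Rational(1, 2)) = Mul(Pow(2, Rational(1, 2)), Pow(v, Rational(1, 2))))
Mul(Function('H')(-85), Pow(Z, -1)) = Mul(Mul(Pow(2, Rational(1, 2)), Pow(-85, Rational(1, 2))), Pow(Rational(1259, 800), -1)) = Mul(Mul(Pow(2, Rational(1, 2)), Mul(I, Pow(85, Rational(1, 2)))), Rational(800, 1259)) = Mul(Mul(I, Pow(170, Rational(1, 2))), Rational(800, 1259)) = Mul(Rational(800, 1259), I, Pow(170, Rational(1, 2)))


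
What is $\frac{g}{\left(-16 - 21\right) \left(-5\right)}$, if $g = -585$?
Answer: $- \frac{117}{37} \approx -3.1622$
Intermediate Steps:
$\frac{g}{\left(-16 - 21\right) \left(-5\right)} = - \frac{585}{\left(-16 - 21\right) \left(-5\right)} = - \frac{585}{\left(-37\right) \left(-5\right)} = - \frac{585}{185} = \left(-585\right) \frac{1}{185} = - \frac{117}{37}$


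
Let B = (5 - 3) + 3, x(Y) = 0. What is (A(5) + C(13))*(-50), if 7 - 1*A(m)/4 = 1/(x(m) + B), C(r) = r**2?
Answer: -9810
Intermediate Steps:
B = 5 (B = 2 + 3 = 5)
A(m) = 136/5 (A(m) = 28 - 4/(0 + 5) = 28 - 4/5 = 136/5)
(A(5) + C(13))*(-50) = (136/5 + 13**2)*(-50) = (136/5 + 169)*(-50) = (981/5)*(-50) = -9810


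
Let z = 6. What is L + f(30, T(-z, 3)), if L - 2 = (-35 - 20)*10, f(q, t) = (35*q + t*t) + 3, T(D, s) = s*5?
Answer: 730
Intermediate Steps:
T(D, s) = 5*s
f(q, t) = 3 + t² + 35*q (f(q, t) = (35*q + t²) + 3 = (t² + 35*q) + 3 = 3 + t² + 35*q)
L = -548 (L = 2 + (-35 - 20)*10 = 2 - 55*10 = 2 - 550 = -548)
L + f(30, T(-z, 3)) = -548 + (3 + (5*3)² + 35*30) = -548 + (3 + 15² + 1050) = -548 + (3 + 225 + 1050) = -548 + 1278 = 730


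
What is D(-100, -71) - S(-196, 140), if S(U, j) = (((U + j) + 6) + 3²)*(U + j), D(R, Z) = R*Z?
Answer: 4804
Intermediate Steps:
S(U, j) = (U + j)*(15 + U + j) (S(U, j) = ((6 + U + j) + 9)*(U + j) = (15 + U + j)*(U + j) = (U + j)*(15 + U + j))
D(-100, -71) - S(-196, 140) = -100*(-71) - ((-196)² + 140² + 15*(-196) + 15*140 + 2*(-196)*140) = 7100 - (38416 + 19600 - 2940 + 2100 - 54880) = 7100 - 1*2296 = 7100 - 2296 = 4804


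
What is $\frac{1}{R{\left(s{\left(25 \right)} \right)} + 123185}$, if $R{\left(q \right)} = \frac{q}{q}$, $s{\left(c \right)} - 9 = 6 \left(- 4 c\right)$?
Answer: $\frac{1}{123186} \approx 8.1178 \cdot 10^{-6}$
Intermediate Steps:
$s{\left(c \right)} = 9 - 24 c$ ($s{\left(c \right)} = 9 + 6 \left(- 4 c\right) = 9 - 24 c$)
$R{\left(q \right)} = 1$
$\frac{1}{R{\left(s{\left(25 \right)} \right)} + 123185} = \frac{1}{1 + 123185} = \frac{1}{123186}$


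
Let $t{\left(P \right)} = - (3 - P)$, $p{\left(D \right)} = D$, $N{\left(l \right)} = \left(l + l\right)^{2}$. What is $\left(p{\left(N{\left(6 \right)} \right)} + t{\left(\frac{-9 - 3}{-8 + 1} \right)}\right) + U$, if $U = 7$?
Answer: $\frac{1048}{7} \approx 149.71$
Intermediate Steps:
$N{\left(l \right)} = 4 l^{2}$ ($N{\left(l \right)} = \left(2 l\right)^{2} = 4 l^{2}$)
$t{\left(P \right)} = -3 + P$
$\left(p{\left(N{\left(6 \right)} \right)} + t{\left(\frac{-9 - 3}{-8 + 1} \right)}\right) + U = \left(4 \cdot 6^{2} - \left(3 - \frac{-9 - 3}{-8 + 1}\right)\right) + 7 = \left(4 \cdot 36 - \left(3 + \frac{12}{-7}\right)\right) + 7 = \left(144 - \frac{9}{7}\right) + 7 = \frac{999}{7} + 7 = \frac{1048}{7}$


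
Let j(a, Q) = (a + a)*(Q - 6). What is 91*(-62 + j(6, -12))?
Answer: -25298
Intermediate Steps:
j(a, Q) = 2*a*(-6 + Q) (j(a, Q) = (2*a)*(-6 + Q) = 2*a*(-6 + Q))
91*(-62 + j(6, -12)) = 91*(-62 + 2*6*(-6 - 12)) = 91*(-62 + 2*6*(-18)) = 91*(-62 - 216) = 91*(-278) = -25298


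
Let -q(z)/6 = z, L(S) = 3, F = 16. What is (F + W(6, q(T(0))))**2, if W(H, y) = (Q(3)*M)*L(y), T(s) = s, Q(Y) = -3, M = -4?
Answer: 2704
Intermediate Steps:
q(z) = -6*z
W(H, y) = 36 (W(H, y) = -3*(-4)*3 = 12*3 = 36)
(F + W(6, q(T(0))))**2 = (16 + 36)**2 = 52**2 = 2704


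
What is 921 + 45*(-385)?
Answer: -16404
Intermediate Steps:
921 + 45*(-385) = 921 - 17325 = -16404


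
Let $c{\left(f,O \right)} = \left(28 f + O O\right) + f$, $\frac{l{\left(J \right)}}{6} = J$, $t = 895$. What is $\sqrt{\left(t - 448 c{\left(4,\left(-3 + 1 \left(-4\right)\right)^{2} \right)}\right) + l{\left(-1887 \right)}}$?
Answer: $i \sqrt{1138043} \approx 1066.8 i$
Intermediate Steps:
$l{\left(J \right)} = 6 J$
$c{\left(f,O \right)} = O^{2} + 29 f$ ($c{\left(f,O \right)} = \left(28 f + O^{2}\right) + f = \left(O^{2} + 28 f\right) + f = O^{2} + 29 f$)
$\sqrt{\left(t - 448 c{\left(4,\left(-3 + 1 \left(-4\right)\right)^{2} \right)}\right) + l{\left(-1887 \right)}} = \sqrt{\left(895 - 448 \left(\left(\left(-3 + 1 \left(-4\right)\right)^{2}\right)^{2} + 29 \cdot 4\right)\right) + 6 \left(-1887\right)} = \sqrt{\left(895 - 448 \left(\left(\left(-3 - 4\right)^{2}\right)^{2} + 116\right)\right) - 11322} = \sqrt{\left(895 - 448 \left(\left(\left(-7\right)^{2}\right)^{2} + 116\right)\right) - 11322} = \sqrt{\left(895 - 448 \left(49^{2} + 116\right)\right) - 11322} = \sqrt{\left(895 - 448 \left(2401 + 116\right)\right) - 11322} = \sqrt{\left(895 - 1127616\right) - 11322} = \sqrt{-1126721 - 11322} = \sqrt{-1138043} = i \sqrt{1138043}$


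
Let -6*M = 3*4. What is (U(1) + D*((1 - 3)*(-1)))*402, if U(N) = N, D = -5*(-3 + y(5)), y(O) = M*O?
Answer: 52662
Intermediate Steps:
M = -2 (M = -4/2 = -1/6*12 = -2)
y(O) = -2*O
D = 65 (D = -5*(-3 - 2*5) = -5*(-3 - 10) = -5*(-13) = 65)
(U(1) + D*((1 - 3)*(-1)))*402 = (1 + 65*((1 - 3)*(-1)))*402 = (1 + 65*(-2*(-1)))*402 = (1 + 65*2)*402 = (1 + 130)*402 = 131*402 = 52662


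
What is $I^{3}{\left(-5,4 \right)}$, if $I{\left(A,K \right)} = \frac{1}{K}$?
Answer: $\frac{1}{64} \approx 0.015625$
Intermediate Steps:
$I^{3}{\left(-5,4 \right)} = \left(\frac{1}{4}\right)^{3} = \frac{1}{64}$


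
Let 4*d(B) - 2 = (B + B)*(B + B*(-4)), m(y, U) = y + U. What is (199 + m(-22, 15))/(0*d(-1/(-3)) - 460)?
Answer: -48/115 ≈ -0.41739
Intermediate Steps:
m(y, U) = U + y
d(B) = 1/2 - 3*B**2/2 (d(B) = 1/2 + ((B + B)*(B + B*(-4)))/4 = 1/2 + ((2*B)*(B - 4*B))/4 = 1/2 + ((2*B)*(-3*B))/4 = 1/2 + (-6*B**2)/4 = 1/2 - 3*B**2/2)
(199 + m(-22, 15))/(0*d(-1/(-3)) - 460) = (199 + (15 - 22))/(0*(1/2 - 3*(-1/(-3))**2/2) - 460) = (199 - 7)/(0*(1/2 - 3*(-1*(-1/3))**2/2) - 460) = 192/(0*(1/2 - 3*(1/3)**2/2) - 460) = 192/(0*(1/2 - 3/2*1/9) - 460) = 192/(0*(1/2 - 1/6) - 460) = 192/(0*(1/3) - 460) = 192/(0 - 460) = 192/(-460) = 192*(-1/460) = -48/115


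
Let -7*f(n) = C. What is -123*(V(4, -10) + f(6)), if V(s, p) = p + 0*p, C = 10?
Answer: 9840/7 ≈ 1405.7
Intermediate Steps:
f(n) = -10/7 (f(n) = -⅐*10 = -10/7)
V(s, p) = p (V(s, p) = p + 0 = p)
-123*(V(4, -10) + f(6)) = -123*(-10 - 10/7) = -123*(-80/7) = 9840/7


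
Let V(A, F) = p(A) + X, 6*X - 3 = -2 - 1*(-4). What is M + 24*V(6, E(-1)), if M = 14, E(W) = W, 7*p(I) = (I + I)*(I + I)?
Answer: 3694/7 ≈ 527.71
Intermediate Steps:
X = 5/6 (X = 1/2 + (-2 - 1*(-4))/6 = 1/2 + (-2 + 4)/6 = 1/2 + (1/6)*2 = 1/2 + 1/3 = 5/6 ≈ 0.83333)
p(I) = 4*I**2/7 (p(I) = ((I + I)*(I + I))/7 = ((2*I)*(2*I))/7 = (4*I**2)/7 = 4*I**2/7)
V(A, F) = 5/6 + 4*A**2/7 (V(A, F) = 4*A**2/7 + 5/6 = 5/6 + 4*A**2/7)
M + 24*V(6, E(-1)) = 14 + 24*(5/6 + (4/7)*6**2) = 14 + 24*(5/6 + (4/7)*36) = 14 + 24*(5/6 + 144/7) = 14 + 24*(899/42) = 14 + 3596/7 = 3694/7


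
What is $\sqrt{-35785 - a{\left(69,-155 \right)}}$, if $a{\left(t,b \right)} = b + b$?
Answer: $5 i \sqrt{1419} \approx 188.35 i$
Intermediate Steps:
$a{\left(t,b \right)} = 2 b$
$\sqrt{-35785 - a{\left(69,-155 \right)}} = \sqrt{-35785 - 2 \left(-155\right)} = \sqrt{-35785 - -310} = \sqrt{-35785 + 310} = \sqrt{-35475} = 5 i \sqrt{1419}$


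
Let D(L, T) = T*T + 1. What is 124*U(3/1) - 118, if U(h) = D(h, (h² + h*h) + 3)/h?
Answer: 54454/3 ≈ 18151.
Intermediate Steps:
D(L, T) = 1 + T² (D(L, T) = T² + 1 = 1 + T²)
U(h) = (1 + (3 + 2*h²)²)/h (U(h) = (1 + ((h² + h*h) + 3)²)/h = (1 + ((h² + h²) + 3)²)/h = (1 + (2*h² + 3)²)/h = (1 + (3 + 2*h²)²)/h)
124*U(3/1) - 118 = 124*((1 + (3 + 2*(3/1)²)²)/((3/1))) - 118 = 124*((1 + (3 + 2*(3*1)²)²)/((3*1))) - 118 = 124*((1 + (3 + 2*3²)²)/3) - 118 = 124*((1 + (3 + 2*9)²)/3) - 118 = 124*((1 + (3 + 18)²)/3) - 118 = 124*((1 + 21²)/3) - 118 = 124*((1 + 441)/3) - 118 = 124*((⅓)*442) - 118 = 124*(442/3) - 118 = 54808/3 - 118 = 54454/3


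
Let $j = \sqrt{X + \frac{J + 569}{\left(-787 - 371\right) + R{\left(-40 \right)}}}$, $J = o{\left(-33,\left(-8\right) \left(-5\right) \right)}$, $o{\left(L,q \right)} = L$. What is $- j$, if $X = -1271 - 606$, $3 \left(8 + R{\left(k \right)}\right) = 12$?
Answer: $- \frac{i \sqrt{633757705}}{581} \approx - 43.33 i$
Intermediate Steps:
$J = -33$
$R{\left(k \right)} = -4$ ($R{\left(k \right)} = -8 + \frac{1}{3} \cdot 12 = -8 + 4 = -4$)
$X = -1877$
$j = \frac{i \sqrt{633757705}}{581}$ ($j = \sqrt{-1877 + \frac{-33 + 569}{\left(-787 - 371\right) - 4}} = \sqrt{-1877 + \frac{536}{\left(-787 - 371\right) - 4}} = \sqrt{-1877 + \frac{536}{-1158 - 4}} = \sqrt{-1877 + \frac{536}{-1162}} = \sqrt{-1877 + 536 \left(- \frac{1}{1162}\right)} = \sqrt{-1877 - \frac{268}{581}} = \sqrt{- \frac{1090805}{581}} = \frac{i \sqrt{633757705}}{581} \approx 43.33 i$)
$- j = - \frac{i \sqrt{633757705}}{581}$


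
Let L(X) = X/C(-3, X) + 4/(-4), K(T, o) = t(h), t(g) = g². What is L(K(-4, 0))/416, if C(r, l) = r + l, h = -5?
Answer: 3/9152 ≈ 0.00032780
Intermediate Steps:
C(r, l) = l + r
K(T, o) = 25 (K(T, o) = (-5)² = 25)
L(X) = -1 + X/(-3 + X) (L(X) = X/(X - 3) + 4/(-4) = X/(-3 + X) + 4*(-¼) = X/(-3 + X) - 1 = -1 + X/(-3 + X))
L(K(-4, 0))/416 = (3/(-3 + 25))/416 = (3/22)*(1/416) = 3/9152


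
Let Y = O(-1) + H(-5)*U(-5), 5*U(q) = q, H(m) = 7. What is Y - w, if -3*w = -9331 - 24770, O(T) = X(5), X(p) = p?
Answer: -11369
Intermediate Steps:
O(T) = 5
U(q) = q/5
Y = -2 (Y = 5 + 7*((⅕)*(-5)) = 5 + 7*(-1) = 5 - 7 = -2)
w = 11367 (w = -(-9331 - 24770)/3 = -⅓*(-34101) = 11367)
Y - w = -2 - 1*11367 = -2 - 11367 = -11369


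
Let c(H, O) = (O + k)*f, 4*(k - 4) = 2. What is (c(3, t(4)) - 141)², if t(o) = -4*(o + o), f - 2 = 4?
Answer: 93636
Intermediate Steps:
f = 6 (f = 2 + 4 = 6)
k = 9/2 (k = 4 + (¼)*2 = 4 + ½ = 9/2 ≈ 4.5000)
t(o) = -8*o
c(H, O) = 27 + 6*O (c(H, O) = (O + 9/2)*6 = (9/2 + O)*6 = 27 + 6*O)
(c(3, t(4)) - 141)² = ((27 + 6*(-8*4)) - 141)² = ((27 + 6*(-32)) - 141)² = ((27 - 192) - 141)² = (-165 - 141)² = (-306)² = 93636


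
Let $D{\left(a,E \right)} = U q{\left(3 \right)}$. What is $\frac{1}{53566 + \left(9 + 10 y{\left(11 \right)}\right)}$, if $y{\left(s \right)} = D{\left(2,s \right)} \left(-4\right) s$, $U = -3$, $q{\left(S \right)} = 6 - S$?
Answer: $\frac{1}{57535} \approx 1.7381 \cdot 10^{-5}$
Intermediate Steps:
$D{\left(a,E \right)} = -9$ ($D{\left(a,E \right)} = - 3 \left(6 - 3\right) = \left(-3\right) 3 = -9$)
$y{\left(s \right)} = 36 s$ ($y{\left(s \right)} = \left(-9\right) \left(-4\right) s = 36 s$)
$\frac{1}{53566 + \left(9 + 10 y{\left(11 \right)}\right)} = \frac{1}{53566 + \left(9 + 10 \cdot 36 \cdot 11\right)} = \frac{1}{53566 + \left(9 + 10 \cdot 396\right)} = \frac{1}{53566 + \left(9 + 3960\right)} = \frac{1}{53566 + 3969} = \frac{1}{57535}$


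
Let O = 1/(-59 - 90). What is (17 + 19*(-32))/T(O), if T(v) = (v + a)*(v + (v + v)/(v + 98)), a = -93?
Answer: -191576669391/206470342 ≈ -927.87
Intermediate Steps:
O = -1/149 (O = 1/(-149) = -1/149 ≈ -0.0067114)
T(v) = (-93 + v)*(v + 2*v/(98 + v)) (T(v) = (v - 93)*(v + (v + v)/(v + 98)) = (-93 + v)*(v + (2*v)/(98 + v)) = (-93 + v)*(v + 2*v/(98 + v)))
(17 + 19*(-32))/T(O) = (17 + 19*(-32))/((-(-9300 + (-1/149)**2 + 7*(-1/149))/(149*(98 - 1/149)))) = (17 - 608)/((-(-9300 + 1/22201 - 7/149)/(149*14601/149))) = -591/((-1/149*149/14601*(-206470342/22201))) = -591/206470342/324156801 = -591*324156801/206470342 = -191576669391/206470342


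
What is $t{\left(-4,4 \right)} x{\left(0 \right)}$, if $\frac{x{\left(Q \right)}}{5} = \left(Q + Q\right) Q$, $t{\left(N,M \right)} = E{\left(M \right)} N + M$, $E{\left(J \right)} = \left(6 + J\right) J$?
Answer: $0$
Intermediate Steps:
$E{\left(J \right)} = J \left(6 + J\right)$
$t{\left(N,M \right)} = M + M N \left(6 + M\right)$ ($t{\left(N,M \right)} = M \left(6 + M\right) N + M = M N \left(6 + M\right) + M = M + M N \left(6 + M\right)$)
$x{\left(Q \right)} = 10 Q^{2}$ ($x{\left(Q \right)} = 5 \left(Q + Q\right) Q = 5 \cdot 2 Q Q = 5 \cdot 2 Q^{2} = 10 Q^{2}$)
$t{\left(-4,4 \right)} x{\left(0 \right)} = 4 \left(1 - 4 \left(6 + 4\right)\right) 10 \cdot 0^{2} = 4 \left(1 - 40\right) 10 \cdot 0 = 4 \left(1 - 40\right) 0 = 4 \left(-39\right) 0 = \left(-156\right) 0 = 0$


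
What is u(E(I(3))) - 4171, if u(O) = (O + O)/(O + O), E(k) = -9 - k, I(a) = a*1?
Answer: -4170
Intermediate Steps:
I(a) = a
u(O) = 1 (u(O) = (2*O)/((2*O)) = (2*O)*(1/(2*O)) = 1)
u(E(I(3))) - 4171 = 1 - 4171 = -4170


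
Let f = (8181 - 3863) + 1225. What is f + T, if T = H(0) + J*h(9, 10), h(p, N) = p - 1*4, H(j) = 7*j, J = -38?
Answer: 5353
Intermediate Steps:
h(p, N) = -4 + p (h(p, N) = p - 4 = -4 + p)
f = 5543 (f = 4318 + 1225 = 5543)
T = -190 (T = 7*0 - 38*(-4 + 9) = 0 - 38*5 = 0 - 190 = -190)
f + T = 5543 - 190 = 5353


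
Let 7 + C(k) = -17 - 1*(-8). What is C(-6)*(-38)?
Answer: 608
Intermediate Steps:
C(k) = -16 (C(k) = -7 + (-17 - 1*(-8)) = -7 + (-17 + 8) = -7 - 9 = -16)
C(-6)*(-38) = -16*(-38) = 608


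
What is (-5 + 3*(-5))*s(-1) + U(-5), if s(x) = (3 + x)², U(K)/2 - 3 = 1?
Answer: -72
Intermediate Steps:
U(K) = 8 (U(K) = 6 + 2*1 = 6 + 2 = 8)
(-5 + 3*(-5))*s(-1) + U(-5) = (-5 + 3*(-5))*(3 - 1)² + 8 = (-5 - 15)*2² + 8 = -20*4 + 8 = -80 + 8 = -72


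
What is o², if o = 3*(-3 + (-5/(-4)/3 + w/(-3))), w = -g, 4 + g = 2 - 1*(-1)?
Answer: 1225/16 ≈ 76.563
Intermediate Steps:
g = -1 (g = -4 + (2 - 1*(-1)) = -4 + (2 + 1) = -4 + 3 = -1)
w = 1 (w = -1*(-1) = 1)
o = -35/4 (o = 3*(-3 + (-5/(-4)/3 + 1/(-3))) = 3*(-3 + (-5*(-¼)*(⅓) + 1*(-⅓))) = 3*(-3 + ((5/4)*(⅓) - ⅓)) = 3*(-3 + (5/12 - ⅓)) = 3*(-3 + 1/12) = 3*(-35/12) = -35/4 ≈ -8.7500)
o² = (-35/4)² = 1225/16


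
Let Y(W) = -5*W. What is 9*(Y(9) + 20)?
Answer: -225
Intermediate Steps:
9*(Y(9) + 20) = 9*(-5*9 + 20) = 9*(-45 + 20) = 9*(-25) = -225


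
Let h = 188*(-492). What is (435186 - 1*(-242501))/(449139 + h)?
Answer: 677687/356643 ≈ 1.9002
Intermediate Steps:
h = -92496
(435186 - 1*(-242501))/(449139 + h) = (435186 - 1*(-242501))/(449139 - 92496) = (435186 + 242501)/356643 = 677687*(1/356643) = 677687/356643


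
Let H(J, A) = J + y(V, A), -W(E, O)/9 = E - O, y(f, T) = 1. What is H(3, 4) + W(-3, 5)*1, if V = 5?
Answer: 76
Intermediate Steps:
W(E, O) = -9*E + 9*O (W(E, O) = -9*(E - O) = -9*E + 9*O)
H(J, A) = 1 + J (H(J, A) = J + 1 = 1 + J)
H(3, 4) + W(-3, 5)*1 = (1 + 3) + (-9*(-3) + 9*5)*1 = 4 + (27 + 45)*1 = 4 + 72*1 = 4 + 72 = 76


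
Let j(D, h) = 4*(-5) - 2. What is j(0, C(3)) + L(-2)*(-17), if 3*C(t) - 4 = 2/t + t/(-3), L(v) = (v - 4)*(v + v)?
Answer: -430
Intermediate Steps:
L(v) = 2*v*(-4 + v) (L(v) = (-4 + v)*(2*v) = 2*v*(-4 + v))
C(t) = 4/3 - t/9 + 2/(3*t) (C(t) = 4/3 + (2/t + t/(-3))/3 = 4/3 + (2/t + t*(-⅓))/3 = 4/3 + (2/t - t/3)/3 = 4/3 + (-t/9 + 2/(3*t)) = 4/3 - t/9 + 2/(3*t))
j(D, h) = -22 (j(D, h) = -20 - 2 = -22)
j(0, C(3)) + L(-2)*(-17) = -22 + (2*(-2)*(-4 - 2))*(-17) = -22 + (2*(-2)*(-6))*(-17) = -22 + 24*(-17) = -22 - 408 = -430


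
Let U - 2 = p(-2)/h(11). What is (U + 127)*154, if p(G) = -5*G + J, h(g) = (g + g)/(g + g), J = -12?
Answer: 19558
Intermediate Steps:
h(g) = 1 (h(g) = (2*g)/((2*g)) = (2*g)*(1/(2*g)) = 1)
p(G) = -12 - 5*G (p(G) = -5*G - 12 = -12 - 5*G)
U = 0 (U = 2 + (-12 - 5*(-2))/1 = 2 + (-12 + 10)*1 = 2 - 2*1 = 2 - 2 = 0)
(U + 127)*154 = (0 + 127)*154 = 127*154 = 19558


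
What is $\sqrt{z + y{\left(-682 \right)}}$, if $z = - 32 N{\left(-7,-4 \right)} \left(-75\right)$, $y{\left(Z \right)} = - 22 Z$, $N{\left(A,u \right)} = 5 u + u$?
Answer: $2 i \sqrt{10649} \approx 206.39 i$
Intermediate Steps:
$N{\left(A,u \right)} = 6 u$
$z = -57600$ ($z = - 32 \cdot 6 \left(-4\right) \left(-75\right) = \left(-32\right) \left(-24\right) \left(-75\right) = 768 \left(-75\right) = -57600$)
$\sqrt{z + y{\left(-682 \right)}} = \sqrt{-57600 - -15004} = \sqrt{-57600 + 15004} = \sqrt{-42596} = 2 i \sqrt{10649}$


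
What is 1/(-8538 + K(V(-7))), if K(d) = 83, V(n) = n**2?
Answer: -1/8455 ≈ -0.00011827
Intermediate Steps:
1/(-8538 + K(V(-7))) = 1/(-8538 + 83) = 1/(-8455) = -1/8455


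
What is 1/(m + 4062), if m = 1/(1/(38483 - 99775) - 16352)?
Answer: 1002246785/4071126379378 ≈ 0.00024618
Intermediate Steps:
m = -61292/1002246785 (m = 1/(1/(-61292) - 16352) = 1/(-1/61292 - 16352) = 1/(-1002246785/61292) = -61292/1002246785 ≈ -6.1155e-5)
1/(m + 4062) = 1/(-61292/1002246785 + 4062) = 1/(4071126379378/1002246785) = 1002246785/4071126379378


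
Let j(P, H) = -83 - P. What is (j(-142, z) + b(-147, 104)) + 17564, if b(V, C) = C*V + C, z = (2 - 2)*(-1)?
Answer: 2439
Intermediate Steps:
z = 0 (z = 0*(-1) = 0)
b(V, C) = C + C*V
(j(-142, z) + b(-147, 104)) + 17564 = ((-83 - 1*(-142)) + 104*(1 - 147)) + 17564 = ((-83 + 142) + 104*(-146)) + 17564 = (59 - 15184) + 17564 = -15125 + 17564 = 2439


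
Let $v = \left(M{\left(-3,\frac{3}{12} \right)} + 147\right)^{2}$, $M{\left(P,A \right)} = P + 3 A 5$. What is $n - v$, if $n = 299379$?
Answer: $\frac{4440783}{16} \approx 2.7755 \cdot 10^{5}$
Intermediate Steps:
$M{\left(P,A \right)} = P + 15 A$
$v = \frac{349281}{16}$ ($v = \left(\left(-3 + 15 \cdot \frac{3}{12}\right) + 147\right)^{2} = \left(\left(-3 + 15 \cdot 3 \cdot \frac{1}{12}\right) + 147\right)^{2} = \left(\left(-3 + 15 \cdot \frac{1}{4}\right) + 147\right)^{2} = \left(\left(-3 + \frac{15}{4}\right) + 147\right)^{2} = \left(\frac{3}{4} + 147\right)^{2} = \left(\frac{591}{4}\right)^{2} = \frac{349281}{16} \approx 21830.0$)
$n - v = 299379 - \frac{349281}{16} = \frac{4440783}{16}$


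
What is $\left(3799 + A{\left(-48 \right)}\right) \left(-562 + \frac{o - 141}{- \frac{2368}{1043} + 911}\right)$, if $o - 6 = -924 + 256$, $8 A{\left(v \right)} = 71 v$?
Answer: $- \frac{1799508786247}{947805} \approx -1.8986 \cdot 10^{6}$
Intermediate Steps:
$A{\left(v \right)} = \frac{71 v}{8}$
$o = -662$ ($o = 6 + \left(-924 + 256\right) = 6 - 668 = -662$)
$\left(3799 + A{\left(-48 \right)}\right) \left(-562 + \frac{o - 141}{- \frac{2368}{1043} + 911}\right) = \left(3799 + \frac{71}{8} \left(-48\right)\right) \left(-562 + \frac{-662 - 141}{- \frac{2368}{1043} + 911}\right) = \left(3799 - 426\right) \left(-562 - \frac{803}{\left(-2368\right) \frac{1}{1043} + 911}\right) = 3373 \left(-562 - \frac{803}{- \frac{2368}{1043} + 911}\right) = 3373 \left(-562 - \frac{803}{\frac{947805}{1043}}\right) = 3373 \left(-562 - \frac{837529}{947805}\right) = 3373 \left(- \frac{533503939}{947805}\right) = - \frac{1799508786247}{947805}$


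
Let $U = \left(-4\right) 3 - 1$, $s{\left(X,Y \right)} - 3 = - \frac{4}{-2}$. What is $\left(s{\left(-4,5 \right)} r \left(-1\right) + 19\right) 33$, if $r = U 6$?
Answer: $13497$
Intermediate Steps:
$s{\left(X,Y \right)} = 5$ ($s{\left(X,Y \right)} = 3 - \frac{4}{-2} = 3 - -2 = 3 + 2 = 5$)
$U = -13$ ($U = -12 - 1 = -13$)
$r = -78$ ($r = \left(-13\right) 6 = -78$)
$\left(s{\left(-4,5 \right)} r \left(-1\right) + 19\right) 33 = \left(5 \left(-78\right) \left(-1\right) + 19\right) 33 = \left(\left(-390\right) \left(-1\right) + 19\right) 33 = \left(390 + 19\right) 33 = 409 \cdot 33 = 13497$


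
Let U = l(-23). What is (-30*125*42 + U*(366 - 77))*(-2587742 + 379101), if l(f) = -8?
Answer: 352967335492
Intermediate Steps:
U = -8
(-30*125*42 + U*(366 - 77))*(-2587742 + 379101) = (-30*125*42 - 8*(366 - 77))*(-2587742 + 379101) = (-3750*42 - 8*289)*(-2208641) = (-157500 - 2312)*(-2208641) = -159812*(-2208641) = 352967335492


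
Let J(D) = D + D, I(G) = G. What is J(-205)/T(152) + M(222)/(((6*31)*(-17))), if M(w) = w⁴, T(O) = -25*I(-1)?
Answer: -2024137094/2635 ≈ -7.6817e+5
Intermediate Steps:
T(O) = 25 (T(O) = -25*(-1) = 25)
J(D) = 2*D
J(-205)/T(152) + M(222)/(((6*31)*(-17))) = (2*(-205))/25 + 222⁴/(((6*31)*(-17))) = -410*1/25 + 2428912656/((186*(-17))) = -82/5 + 2428912656/(-3162) = -82/5 + 2428912656*(-1/3162) = -82/5 - 404818776/527 = -2024137094/2635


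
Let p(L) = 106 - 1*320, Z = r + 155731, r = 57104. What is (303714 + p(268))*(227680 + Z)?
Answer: 133696302500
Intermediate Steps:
Z = 212835 (Z = 57104 + 155731 = 212835)
p(L) = -214 (p(L) = 106 - 320 = -214)
(303714 + p(268))*(227680 + Z) = (303714 - 214)*(227680 + 212835) = 303500*440515 = 133696302500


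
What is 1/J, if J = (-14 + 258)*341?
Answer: 1/83204 ≈ 1.2019e-5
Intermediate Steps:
J = 83204 (J = 244*341 = 83204)
1/J = 1/83204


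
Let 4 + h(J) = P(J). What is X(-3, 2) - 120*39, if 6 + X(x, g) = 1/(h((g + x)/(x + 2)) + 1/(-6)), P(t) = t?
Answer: -89040/19 ≈ -4686.3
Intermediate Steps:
h(J) = -4 + J
X(x, g) = -6 + 1/(-25/6 + (g + x)/(2 + x)) (X(x, g) = -6 + 1/((-4 + (g + x)/(x + 2)) + 1/(-6)) = -6 + 1/((-4 + (g + x)/(2 + x)) - 1/6) = -6 + 1/(-25/6 + (g + x)/(2 + x)))
X(-3, 2) - 120*39 = 12*(26 - 3*2 + 10*(-3))/(-50 - 19*(-3) + 6*2) - 120*39 = 12*(26 - 6 - 30)/(-50 + 57 + 12) - 4680 = 12*(-10)/19 - 4680 = 12*(1/19)*(-10) - 4680 = -120/19 - 4680 = -89040/19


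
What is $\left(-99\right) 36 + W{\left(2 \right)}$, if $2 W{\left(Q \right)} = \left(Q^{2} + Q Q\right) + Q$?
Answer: $-3559$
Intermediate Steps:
$W{\left(Q \right)} = Q^{2} + \frac{Q}{2}$ ($W{\left(Q \right)} = \frac{\left(Q^{2} + Q Q\right) + Q}{2} = \frac{\left(Q^{2} + Q^{2}\right) + Q}{2} = \frac{2 Q^{2} + Q}{2} = \frac{Q + 2 Q^{2}}{2} = Q^{2} + \frac{Q}{2}$)
$\left(-99\right) 36 + W{\left(2 \right)} = \left(-99\right) 36 + 2 \left(\frac{1}{2} + 2\right) = -3564 + 2 \cdot \frac{5}{2} = -3564 + 5 = -3559$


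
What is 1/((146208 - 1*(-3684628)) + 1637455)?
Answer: 1/5468291 ≈ 1.8287e-7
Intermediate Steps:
1/((146208 - 1*(-3684628)) + 1637455) = 1/((146208 + 3684628) + 1637455) = 1/(3830836 + 1637455) = 1/5468291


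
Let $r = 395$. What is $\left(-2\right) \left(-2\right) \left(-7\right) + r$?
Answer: $367$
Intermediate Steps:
$\left(-2\right) \left(-2\right) \left(-7\right) + r = \left(-2\right) \left(-2\right) \left(-7\right) + 395 = 4 \left(-7\right) + 395 = -28 + 395 = 367$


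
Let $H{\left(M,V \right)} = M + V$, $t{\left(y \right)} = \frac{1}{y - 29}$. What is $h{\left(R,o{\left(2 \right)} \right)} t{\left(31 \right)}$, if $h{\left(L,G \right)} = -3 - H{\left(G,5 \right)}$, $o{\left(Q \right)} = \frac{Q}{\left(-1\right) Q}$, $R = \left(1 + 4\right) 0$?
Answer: $- \frac{7}{2} \approx -3.5$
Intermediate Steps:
$R = 0$ ($R = 5 \cdot 0 = 0$)
$o{\left(Q \right)} = -1$ ($o{\left(Q \right)} = Q \left(- \frac{1}{Q}\right) = -1$)
$t{\left(y \right)} = \frac{1}{-29 + y}$
$h{\left(L,G \right)} = -8 - G$ ($h{\left(L,G \right)} = -3 - \left(G + 5\right) = -3 - \left(5 + G\right) = -8 - G$)
$h{\left(R,o{\left(2 \right)} \right)} t{\left(31 \right)} = \frac{-8 - -1}{-29 + 31} = \frac{-8 + 1}{2} = \left(-7\right) \frac{1}{2} = - \frac{7}{2}$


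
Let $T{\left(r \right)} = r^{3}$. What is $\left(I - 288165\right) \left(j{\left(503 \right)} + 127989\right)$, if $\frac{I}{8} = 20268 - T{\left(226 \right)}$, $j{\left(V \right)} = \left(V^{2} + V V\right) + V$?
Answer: $-58674046414790$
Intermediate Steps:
$j{\left(V \right)} = V + 2 V^{2}$ ($j{\left(V \right)} = \left(V^{2} + V^{2}\right) + V = 2 V^{2} + V = V + 2 V^{2}$)
$I = -92183264$ ($I = 8 \left(20268 - 226^{3}\right) = 8 \left(20268 - 11543176\right) = 8 \left(-11522908\right) = -92183264$)
$\left(I - 288165\right) \left(j{\left(503 \right)} + 127989\right) = \left(-92183264 - 288165\right) \left(503 \left(1 + 2 \cdot 503\right) + 127989\right) = - 92471429 \left(503 \left(1 + 1006\right) + 127989\right) = - 92471429 \left(503 \cdot 1007 + 127989\right) = - 92471429 \left(506521 + 127989\right) = \left(-92471429\right) 634510 = -58674046414790$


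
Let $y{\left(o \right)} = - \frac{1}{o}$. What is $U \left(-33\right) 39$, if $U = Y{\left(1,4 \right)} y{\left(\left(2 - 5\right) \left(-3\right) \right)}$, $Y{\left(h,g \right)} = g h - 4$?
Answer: $0$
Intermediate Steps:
$Y{\left(h,g \right)} = -4 + g h$
$U = 0$ ($U = \left(-4 + 4 \cdot 1\right) \left(- \frac{1}{\left(2 - 5\right) \left(-3\right)}\right) = \left(-4 + 4\right) \left(- \frac{1}{\left(-3\right) \left(-3\right)}\right) = 0 \left(- \frac{1}{9}\right) = 0$)
$U \left(-33\right) 39 = 0 \left(-33\right) 39 = 0 \cdot 39 = 0$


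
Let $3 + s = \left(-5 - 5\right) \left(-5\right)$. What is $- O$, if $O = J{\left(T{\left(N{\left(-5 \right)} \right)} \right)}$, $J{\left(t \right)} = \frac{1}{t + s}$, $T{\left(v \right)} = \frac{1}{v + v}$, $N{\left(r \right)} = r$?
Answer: $- \frac{10}{469} \approx -0.021322$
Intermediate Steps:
$T{\left(v \right)} = \frac{1}{2 v}$
$s = 47$ ($s = -3 + \left(-5 - 5\right) \left(-5\right) = -3 - -50 = -3 + 50 = 47$)
$J{\left(t \right)} = \frac{1}{47 + t}$ ($J{\left(t \right)} = \frac{1}{t + 47} = \frac{1}{47 + t}$)
$O = \frac{10}{469}$ ($O = \frac{1}{47 + \frac{1}{2 \left(-5\right)}} = \frac{1}{47 + \frac{1}{2} \left(- \frac{1}{5}\right)} = \frac{1}{47 - \frac{1}{10}} = \frac{1}{\frac{469}{10}} = \frac{10}{469} \approx 0.021322$)
$- O = \left(-1\right) \frac{10}{469} = - \frac{10}{469}$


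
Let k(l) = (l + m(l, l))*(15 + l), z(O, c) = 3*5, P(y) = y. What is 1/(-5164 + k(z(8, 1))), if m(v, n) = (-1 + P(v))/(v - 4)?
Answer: -11/51434 ≈ -0.00021387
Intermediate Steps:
z(O, c) = 15
m(v, n) = (-1 + v)/(-4 + v) (m(v, n) = (-1 + v)/(v - 4) = (-1 + v)/(-4 + v))
k(l) = (15 + l)*(l + (-1 + l)/(-4 + l)) (k(l) = (l + (-1 + l)/(-4 + l))*(15 + l) = (15 + l)*(l + (-1 + l)/(-4 + l)))
1/(-5164 + k(z(8, 1))) = 1/(-5164 + (-15 + 15**3 - 46*15 + 12*15**2)/(-4 + 15)) = 1/(-5164 + (-15 + 3375 - 690 + 12*225)/11) = 1/(-5164 + (-15 + 3375 - 690 + 2700)/11) = 1/(-5164 + (1/11)*5370) = 1/(-5164 + 5370/11) = 1/(-51434/11) = -11/51434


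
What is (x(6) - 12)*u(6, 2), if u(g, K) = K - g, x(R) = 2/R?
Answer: 140/3 ≈ 46.667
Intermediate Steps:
(x(6) - 12)*u(6, 2) = (2/6 - 12)*(2 - 1*6) = (2*(⅙) - 12)*(2 - 6) = (⅓ - 12)*(-4) = -35/3*(-4) = 140/3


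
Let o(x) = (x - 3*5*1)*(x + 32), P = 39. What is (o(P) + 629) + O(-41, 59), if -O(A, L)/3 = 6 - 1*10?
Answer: 2345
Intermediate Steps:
O(A, L) = 12 (O(A, L) = -3*(6 - 1*10) = -3*(6 - 10) = -3*(-4) = 12)
o(x) = (-15 + x)*(32 + x) (o(x) = (x - 15*1)*(32 + x) = (x - 15)*(32 + x) = (-15 + x)*(32 + x))
(o(P) + 629) + O(-41, 59) = ((-480 + 39² + 17*39) + 629) + 12 = ((-480 + 1521 + 663) + 629) + 12 = (1704 + 629) + 12 = 2333 + 12 = 2345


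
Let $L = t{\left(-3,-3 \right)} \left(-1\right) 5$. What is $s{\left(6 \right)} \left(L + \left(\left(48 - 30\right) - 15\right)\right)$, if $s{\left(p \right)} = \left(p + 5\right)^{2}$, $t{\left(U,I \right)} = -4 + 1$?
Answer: $2178$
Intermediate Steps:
$t{\left(U,I \right)} = -3$
$s{\left(p \right)} = \left(5 + p\right)^{2}$
$L = 15$ ($L = \left(-3\right) \left(-1\right) 5 = 3 \cdot 5 = 15$)
$s{\left(6 \right)} \left(L + \left(\left(48 - 30\right) - 15\right)\right) = \left(5 + 6\right)^{2} \left(15 + \left(\left(48 - 30\right) - 15\right)\right) = 11^{2} \left(15 + \left(18 - 15\right)\right) = 121 \left(15 + 3\right) = 121 \cdot 18 = 2178$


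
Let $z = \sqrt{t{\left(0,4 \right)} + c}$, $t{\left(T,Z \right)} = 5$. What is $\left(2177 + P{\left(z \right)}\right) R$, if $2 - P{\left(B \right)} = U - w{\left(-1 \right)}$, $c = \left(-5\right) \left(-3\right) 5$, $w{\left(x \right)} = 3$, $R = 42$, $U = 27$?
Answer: $90510$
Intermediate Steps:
$c = 75$ ($c = 15 \cdot 5 = 75$)
$z = 4 \sqrt{5}$ ($z = \sqrt{5 + 75} = \sqrt{80} = 4 \sqrt{5} \approx 8.9443$)
$P{\left(B \right)} = -22$ ($P{\left(B \right)} = 2 - \left(27 - 3\right) = 2 - 24 = -22$)
$\left(2177 + P{\left(z \right)}\right) R = \left(2177 - 22\right) 42 = 2155 \cdot 42 = 90510$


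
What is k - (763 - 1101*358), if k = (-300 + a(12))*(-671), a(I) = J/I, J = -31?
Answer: 7157141/12 ≈ 5.9643e+5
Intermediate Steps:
a(I) = -31/I
k = 2436401/12 (k = (-300 - 31/12)*(-671) = -3631/12*(-671) = 2436401/12 ≈ 2.0303e+5)
k - (763 - 1101*358) = 2436401/12 - (763 - 1101*358) = 2436401/12 - (763 - 394158) = 2436401/12 - 1*(-393395) = 2436401/12 + 393395 = 7157141/12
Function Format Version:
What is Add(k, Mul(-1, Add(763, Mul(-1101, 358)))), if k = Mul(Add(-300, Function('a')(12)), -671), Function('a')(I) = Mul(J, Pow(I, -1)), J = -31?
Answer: Rational(7157141, 12) ≈ 5.9643e+5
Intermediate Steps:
Function('a')(I) = Mul(-31, Pow(I, -1))
k = Rational(2436401, 12) (k = Mul(Add(-300, Mul(-31, Pow(12, -1))), -671) = Mul(Add(-300, Mul(-31, Rational(1, 12))), -671) = Mul(Add(-300, Rational(-31, 12)), -671) = Mul(Rational(-3631, 12), -671) = Rational(2436401, 12) ≈ 2.0303e+5)
Add(k, Mul(-1, Add(763, Mul(-1101, 358)))) = Add(Rational(2436401, 12), Mul(-1, Add(763, Mul(-1101, 358)))) = Add(Rational(2436401, 12), Mul(-1, Add(763, -394158))) = Add(Rational(2436401, 12), Mul(-1, -393395)) = Add(Rational(2436401, 12), 393395) = Rational(7157141, 12)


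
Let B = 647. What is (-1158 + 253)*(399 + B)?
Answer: -946630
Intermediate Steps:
(-1158 + 253)*(399 + B) = (-1158 + 253)*(399 + 647) = -905*1046 = -946630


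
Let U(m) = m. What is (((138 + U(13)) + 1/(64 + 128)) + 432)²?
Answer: 12529891969/36864 ≈ 3.3990e+5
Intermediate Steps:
(((138 + U(13)) + 1/(64 + 128)) + 432)² = (((138 + 13) + 1/(64 + 128)) + 432)² = ((151 + 1/192) + 432)² = (28993/192 + 432)² = (111937/192)² = 12529891969/36864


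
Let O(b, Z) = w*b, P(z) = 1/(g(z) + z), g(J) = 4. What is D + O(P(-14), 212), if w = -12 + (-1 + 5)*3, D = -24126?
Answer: -24126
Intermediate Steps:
P(z) = 1/(4 + z)
w = 0 (w = -12 + 4*3 = -12 + 12 = 0)
O(b, Z) = 0 (O(b, Z) = 0*b = 0)
D + O(P(-14), 212) = -24126 + 0 = -24126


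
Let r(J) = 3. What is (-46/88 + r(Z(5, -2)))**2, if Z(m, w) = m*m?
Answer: 11881/1936 ≈ 6.1369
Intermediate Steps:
Z(m, w) = m**2
(-46/88 + r(Z(5, -2)))**2 = (-46/88 + 3)**2 = (-46*1/88 + 3)**2 = (-23/44 + 3)**2 = (109/44)**2 = 11881/1936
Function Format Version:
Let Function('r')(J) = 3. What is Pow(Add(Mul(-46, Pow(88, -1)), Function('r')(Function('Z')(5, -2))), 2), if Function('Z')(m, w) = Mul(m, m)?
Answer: Rational(11881, 1936) ≈ 6.1369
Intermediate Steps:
Function('Z')(m, w) = Pow(m, 2)
Pow(Add(Mul(-46, Pow(88, -1)), Function('r')(Function('Z')(5, -2))), 2) = Pow(Add(Mul(-46, Pow(88, -1)), 3), 2) = Pow(Add(Mul(-46, Rational(1, 88)), 3), 2) = Pow(Add(Rational(-23, 44), 3), 2) = Pow(Rational(109, 44), 2) = Rational(11881, 1936)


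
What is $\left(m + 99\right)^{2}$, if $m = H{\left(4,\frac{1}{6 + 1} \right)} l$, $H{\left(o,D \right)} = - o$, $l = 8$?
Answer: $4489$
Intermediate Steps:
$m = -32$ ($m = \left(-1\right) 4 \cdot 8 = \left(-4\right) 8 = -32$)
$\left(m + 99\right)^{2} = \left(-32 + 99\right)^{2} = 67^{2} = 4489$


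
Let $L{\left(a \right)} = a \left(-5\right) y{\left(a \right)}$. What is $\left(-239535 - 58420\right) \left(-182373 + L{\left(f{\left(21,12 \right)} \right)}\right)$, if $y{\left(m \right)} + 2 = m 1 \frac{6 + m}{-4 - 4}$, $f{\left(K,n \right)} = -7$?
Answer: $\frac{434951431495}{8} \approx 5.4369 \cdot 10^{10}$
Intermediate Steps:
$y{\left(m \right)} = -2 + m \left(- \frac{3}{4} - \frac{m}{8}\right)$ ($y{\left(m \right)} = -2 + m 1 \frac{6 + m}{-4 - 4} = -2 + m \frac{6 + m}{-8} = -2 + m \left(6 + m\right) \left(- \frac{1}{8}\right) = -2 + m \left(- \frac{3}{4} - \frac{m}{8}\right)$)
$L{\left(a \right)} = - 5 a \left(-2 - \frac{3 a}{4} - \frac{a^{2}}{8}\right)$ ($L{\left(a \right)} = a \left(-5\right) \left(-2 - \frac{3 a}{4} - \frac{a^{2}}{8}\right) = - 5 a \left(-2 - \frac{3 a}{4} - \frac{a^{2}}{8}\right)$)
$\left(-239535 - 58420\right) \left(-182373 + L{\left(f{\left(21,12 \right)} \right)}\right) = \left(-239535 - 58420\right) \left(-182373 + \frac{5}{8} \left(-7\right) \left(16 + \left(-7\right)^{2} + 6 \left(-7\right)\right)\right) = - 297955 \left(-182373 + \frac{5}{8} \left(-7\right) \left(16 + 49 - 42\right)\right) = - 297955 \left(-182373 + \frac{5}{8} \left(-7\right) 23\right) = - 297955 \left(-182373 - \frac{805}{8}\right) = \left(-297955\right) \left(- \frac{1459789}{8}\right) = \frac{434951431495}{8}$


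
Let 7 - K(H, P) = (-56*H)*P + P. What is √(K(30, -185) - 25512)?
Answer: 2*I*√84030 ≈ 579.76*I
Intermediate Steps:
K(H, P) = 7 - P + 56*H*P (K(H, P) = 7 - ((-56*H)*P + P) = 7 - (-56*H*P + P) = 7 - (P - 56*H*P) = 7 + (-P + 56*H*P) = 7 - P + 56*H*P)
√(K(30, -185) - 25512) = √((7 - 1*(-185) + 56*30*(-185)) - 25512) = √((7 + 185 - 310800) - 25512) = √(-310608 - 25512) = √(-336120) = 2*I*√84030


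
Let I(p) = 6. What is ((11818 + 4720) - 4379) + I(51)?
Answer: 12165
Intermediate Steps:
((11818 + 4720) - 4379) + I(51) = ((11818 + 4720) - 4379) + 6 = (16538 - 4379) + 6 = 12159 + 6 = 12165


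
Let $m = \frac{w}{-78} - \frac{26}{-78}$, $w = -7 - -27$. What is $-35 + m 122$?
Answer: $- \frac{333}{13} \approx -25.615$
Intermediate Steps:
$w = 20$ ($w = -7 + 27 = 20$)
$m = \frac{1}{13}$ ($m = \frac{20}{-78} - \frac{26}{-78} = 20 \left(- \frac{1}{78}\right) - - \frac{1}{3} = - \frac{10}{39} + \frac{1}{3} = \frac{1}{13} \approx 0.076923$)
$-35 + m 122 = -35 + \frac{1}{13} \cdot 122 = -35 + \frac{122}{13} = - \frac{333}{13}$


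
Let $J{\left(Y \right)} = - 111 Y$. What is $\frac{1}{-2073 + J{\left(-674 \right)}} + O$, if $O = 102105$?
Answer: $\frac{7427219806}{72741} \approx 1.0211 \cdot 10^{5}$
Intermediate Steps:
$\frac{1}{-2073 + J{\left(-674 \right)}} + O = \frac{1}{-2073 - -74814} + 102105 = \frac{1}{-2073 + 74814} + 102105 = \frac{1}{72741} + 102105 = \frac{7427219806}{72741}$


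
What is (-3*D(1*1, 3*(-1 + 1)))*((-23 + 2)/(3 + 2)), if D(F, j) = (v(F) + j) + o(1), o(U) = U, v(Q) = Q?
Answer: 126/5 ≈ 25.200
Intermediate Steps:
D(F, j) = 1 + F + j (D(F, j) = (F + j) + 1 = 1 + F + j)
(-3*D(1*1, 3*(-1 + 1)))*((-23 + 2)/(3 + 2)) = (-3*(1 + 1*1 + 3*(-1 + 1)))*((-23 + 2)/(3 + 2)) = (-3*(1 + 1 + 3*0))*(-21/5) = (-3*(1 + 1 + 0))*(-21*⅕) = -3*2*(-21/5) = -6*(-21/5) = 126/5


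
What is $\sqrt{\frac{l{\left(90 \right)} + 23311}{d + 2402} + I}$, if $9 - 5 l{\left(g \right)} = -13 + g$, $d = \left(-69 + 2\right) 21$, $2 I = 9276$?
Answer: $\frac{\sqrt{4614916863}}{995} \approx 68.275$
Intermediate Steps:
$I = 4638$ ($I = \frac{1}{2} \cdot 9276 = 4638$)
$d = -1407$ ($d = \left(-67\right) 21 = -1407$)
$l{\left(g \right)} = \frac{22}{5} - \frac{g}{5}$ ($l{\left(g \right)} = \frac{9}{5} - \frac{-13 + g}{5} = \frac{9}{5} - \left(- \frac{13}{5} + \frac{g}{5}\right) = \frac{22}{5} - \frac{g}{5}$)
$\sqrt{\frac{l{\left(90 \right)} + 23311}{d + 2402} + I} = \sqrt{\frac{\left(\frac{22}{5} - 18\right) + 23311}{-1407 + 2402} + 4638} = \sqrt{\frac{\left(\frac{22}{5} - 18\right) + 23311}{995} + 4638} = \sqrt{\left(- \frac{68}{5} + 23311\right) \frac{1}{995} + 4638} = \sqrt{\frac{116487}{5} \cdot \frac{1}{995} + 4638} = \sqrt{\frac{116487}{4975} + 4638} = \sqrt{\frac{23190537}{4975}} = \frac{\sqrt{4614916863}}{995}$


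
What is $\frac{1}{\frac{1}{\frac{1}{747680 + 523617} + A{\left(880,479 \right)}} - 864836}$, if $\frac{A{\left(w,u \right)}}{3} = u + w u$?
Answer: $- \frac{1609458188110}{1391917381571028663} \approx -1.1563 \cdot 10^{-6}$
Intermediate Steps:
$A{\left(w,u \right)} = 3 u + 3 u w$ ($A{\left(w,u \right)} = 3 \left(u + w u\right) = 3 \left(u + u w\right) = 3 u + 3 u w$)
$\frac{1}{\frac{1}{\frac{1}{747680 + 523617} + A{\left(880,479 \right)}} - 864836} = \frac{1}{\frac{1}{\frac{1}{747680 + 523617} + 3 \cdot 479 \left(1 + 880\right)} - 864836} = \frac{1}{\frac{1}{\frac{1}{1271297} + 3 \cdot 479 \cdot 881} - 864836} = \frac{1}{\frac{1}{\frac{1}{1271297} + 1265997} - 864836} = \frac{1}{\frac{1}{\frac{1609458188110}{1271297}} - 864836} = \frac{1}{\frac{1271297}{1609458188110} - 864836} = \frac{1}{- \frac{1391917381571028663}{1609458188110}} = - \frac{1609458188110}{1391917381571028663}$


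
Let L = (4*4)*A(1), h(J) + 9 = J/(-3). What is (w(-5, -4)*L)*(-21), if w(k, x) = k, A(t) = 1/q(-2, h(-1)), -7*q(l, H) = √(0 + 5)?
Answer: -2352*√5 ≈ -5259.2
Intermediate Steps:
h(J) = -9 - J/3 (h(J) = -9 + J/(-3) = -9 + J*(-⅓) = -9 - J/3)
q(l, H) = -√5/7 (q(l, H) = -√(0 + 5)/7 = -√5/7)
A(t) = -7*√5/5 (A(t) = 1/(-√5/7) = -7*√5/5)
L = -112*√5/5 (L = (4*4)*(-7*√5/5) = 16*(-7*√5/5) = -112*√5/5 ≈ -50.088)
(w(-5, -4)*L)*(-21) = -(-112)*√5*(-21) = (112*√5)*(-21) = -2352*√5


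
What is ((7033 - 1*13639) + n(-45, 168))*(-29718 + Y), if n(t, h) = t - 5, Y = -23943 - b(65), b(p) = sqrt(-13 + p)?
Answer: 357167616 + 13312*sqrt(13) ≈ 3.5722e+8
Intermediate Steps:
Y = -23943 - 2*sqrt(13) (Y = -23943 - sqrt(-13 + 65) = -23943 - sqrt(52) = -23943 - 2*sqrt(13) ≈ -23950.)
n(t, h) = -5 + t
((7033 - 1*13639) + n(-45, 168))*(-29718 + Y) = ((7033 - 1*13639) + (-5 - 45))*(-29718 + (-23943 - 2*sqrt(13))) = ((7033 - 13639) - 50)*(-53661 - 2*sqrt(13)) = (-6606 - 50)*(-53661 - 2*sqrt(13)) = -6656*(-53661 - 2*sqrt(13)) = 357167616 + 13312*sqrt(13)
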